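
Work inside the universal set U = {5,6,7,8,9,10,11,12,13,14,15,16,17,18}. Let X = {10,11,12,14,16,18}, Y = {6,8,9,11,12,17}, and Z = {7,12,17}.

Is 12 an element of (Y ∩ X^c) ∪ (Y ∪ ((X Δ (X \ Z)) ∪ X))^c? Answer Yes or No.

12 ∈ X, so 12 ∉ X^c
12 ∈ Y and 12 ∉ X^c, so 12 ∉ Y ∩ X^c
12 ∈ X and 12 ∈ Z, so 12 ∉ X \ Z
12 ∈ X and 12 ∉ (X \ Z), so 12 ∈ X Δ (X \ Z)
12 ∈ (X Δ (X \ Z)) and 12 ∈ X, so 12 ∈ (X Δ (X \ Z)) ∪ X
12 ∈ Y and 12 ∈ ((X Δ (X \ Z)) ∪ X), so 12 ∈ Y ∪ ((X Δ (X \ Z)) ∪ X)
12 ∉ (Y ∪ ((X Δ (X \ Z)) ∪ X))^c since 12 ∈ (Y ∪ ((X Δ (X \ Z)) ∪ X))
12 ∉ (Y ∩ X^c) and 12 ∉ (Y ∪ ((X Δ (X \ Z)) ∪ X))^c, so 12 ∉ (Y ∩ X^c) ∪ (Y ∪ ((X Δ (X \ Z)) ∪ X))^c

No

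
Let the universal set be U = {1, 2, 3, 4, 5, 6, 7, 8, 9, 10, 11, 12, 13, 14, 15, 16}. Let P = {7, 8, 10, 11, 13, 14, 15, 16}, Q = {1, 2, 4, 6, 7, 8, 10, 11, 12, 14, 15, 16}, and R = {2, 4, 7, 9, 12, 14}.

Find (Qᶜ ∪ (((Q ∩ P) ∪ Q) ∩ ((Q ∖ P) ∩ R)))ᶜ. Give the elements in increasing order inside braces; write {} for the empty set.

Qᶜ = {3, 5, 9, 13}
Q ∩ P = {7, 8, 10, 11, 14, 15, 16}
(Q ∩ P) ∪ Q = {1, 2, 4, 6, 7, 8, 10, 11, 12, 14, 15, 16}
Q ∖ P = {1, 2, 4, 6, 12}
(Q ∖ P) ∩ R = {2, 4, 12}
((Q ∩ P) ∪ Q) ∩ ((Q ∖ P) ∩ R) = {2, 4, 12}
Qᶜ ∪ (((Q ∩ P) ∪ Q) ∩ ((Q ∖ P) ∩ R)) = {2, 3, 4, 5, 9, 12, 13}
(Qᶜ ∪ (((Q ∩ P) ∪ Q) ∩ ((Q ∖ P) ∩ R)))ᶜ = {1, 6, 7, 8, 10, 11, 14, 15, 16}

{1, 6, 7, 8, 10, 11, 14, 15, 16}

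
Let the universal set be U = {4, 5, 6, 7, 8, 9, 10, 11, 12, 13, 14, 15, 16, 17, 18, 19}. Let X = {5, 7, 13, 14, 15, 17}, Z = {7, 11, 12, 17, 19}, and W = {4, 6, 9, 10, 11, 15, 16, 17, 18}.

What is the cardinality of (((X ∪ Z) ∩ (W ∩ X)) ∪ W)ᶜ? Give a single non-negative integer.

X ∪ Z = {5, 7, 11, 12, 13, 14, 15, 17, 19}
W ∩ X = {15, 17}
(X ∪ Z) ∩ (W ∩ X) = {15, 17}
((X ∪ Z) ∩ (W ∩ X)) ∪ W = {4, 6, 9, 10, 11, 15, 16, 17, 18}
(((X ∪ Z) ∩ (W ∩ X)) ∪ W)ᶜ = {5, 7, 8, 12, 13, 14, 19}
|(((X ∪ Z) ∩ (W ∩ X)) ∪ W)ᶜ| = 7

7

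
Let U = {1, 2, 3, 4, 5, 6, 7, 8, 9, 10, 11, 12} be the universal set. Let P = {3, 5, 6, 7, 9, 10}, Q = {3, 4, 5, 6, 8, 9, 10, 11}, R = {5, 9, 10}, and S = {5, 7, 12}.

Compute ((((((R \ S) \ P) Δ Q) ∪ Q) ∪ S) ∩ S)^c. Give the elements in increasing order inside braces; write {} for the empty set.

R \ S = {9, 10}
(R \ S) \ P = {}
((R \ S) \ P) Δ Q = {3, 4, 5, 6, 8, 9, 10, 11}
(((R \ S) \ P) Δ Q) ∪ Q = {3, 4, 5, 6, 8, 9, 10, 11}
((((R \ S) \ P) Δ Q) ∪ Q) ∪ S = {3, 4, 5, 6, 7, 8, 9, 10, 11, 12}
(((((R \ S) \ P) Δ Q) ∪ Q) ∪ S) ∩ S = {5, 7, 12}
((((((R \ S) \ P) Δ Q) ∪ Q) ∪ S) ∩ S)^c = {1, 2, 3, 4, 6, 8, 9, 10, 11}

{1, 2, 3, 4, 6, 8, 9, 10, 11}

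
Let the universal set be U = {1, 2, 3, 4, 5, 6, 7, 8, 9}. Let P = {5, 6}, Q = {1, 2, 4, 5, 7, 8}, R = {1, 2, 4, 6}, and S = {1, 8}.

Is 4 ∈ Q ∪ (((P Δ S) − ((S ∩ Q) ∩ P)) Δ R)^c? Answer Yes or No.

4 ∉ P and 4 ∉ S, so 4 ∉ P Δ S
4 ∉ S and 4 ∈ Q, so 4 ∉ S ∩ Q
4 ∉ (S ∩ Q) and 4 ∉ P, so 4 ∉ (S ∩ Q) ∩ P
4 ∉ (P Δ S) and 4 ∉ ((S ∩ Q) ∩ P), so 4 ∉ (P Δ S) − ((S ∩ Q) ∩ P)
4 ∉ ((P Δ S) − ((S ∩ Q) ∩ P)) and 4 ∈ R, so 4 ∈ ((P Δ S) − ((S ∩ Q) ∩ P)) Δ R
4 ∉ (((P Δ S) − ((S ∩ Q) ∩ P)) Δ R)^c since 4 ∈ (((P Δ S) − ((S ∩ Q) ∩ P)) Δ R)
4 ∈ Q and 4 ∉ (((P Δ S) − ((S ∩ Q) ∩ P)) Δ R)^c, so 4 ∈ Q ∪ (((P Δ S) − ((S ∩ Q) ∩ P)) Δ R)^c

Yes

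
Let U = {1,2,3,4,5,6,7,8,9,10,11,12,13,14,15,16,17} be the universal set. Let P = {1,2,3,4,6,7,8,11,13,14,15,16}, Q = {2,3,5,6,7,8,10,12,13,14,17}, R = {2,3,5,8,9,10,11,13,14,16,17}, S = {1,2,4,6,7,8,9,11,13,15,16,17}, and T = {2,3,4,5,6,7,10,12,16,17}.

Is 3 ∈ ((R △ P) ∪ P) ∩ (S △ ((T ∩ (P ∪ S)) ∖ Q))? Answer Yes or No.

No

3 ∈ R and 3 ∈ P, so 3 ∉ R △ P
3 ∉ (R △ P) and 3 ∈ P, so 3 ∈ (R △ P) ∪ P
3 ∈ P and 3 ∉ S, so 3 ∈ P ∪ S
3 ∈ T and 3 ∈ (P ∪ S), so 3 ∈ T ∩ (P ∪ S)
3 ∈ (T ∩ (P ∪ S)) and 3 ∈ Q, so 3 ∉ (T ∩ (P ∪ S)) ∖ Q
3 ∉ S and 3 ∉ ((T ∩ (P ∪ S)) ∖ Q), so 3 ∉ S △ ((T ∩ (P ∪ S)) ∖ Q)
3 ∈ ((R △ P) ∪ P) and 3 ∉ (S △ ((T ∩ (P ∪ S)) ∖ Q)), so 3 ∉ ((R △ P) ∪ P) ∩ (S △ ((T ∩ (P ∪ S)) ∖ Q))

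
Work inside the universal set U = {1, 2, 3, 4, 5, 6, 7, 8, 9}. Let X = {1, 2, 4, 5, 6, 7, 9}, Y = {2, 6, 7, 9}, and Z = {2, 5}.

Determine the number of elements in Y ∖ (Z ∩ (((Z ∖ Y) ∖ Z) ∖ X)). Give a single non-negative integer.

Z ∖ Y = {5}
(Z ∖ Y) ∖ Z = {}
((Z ∖ Y) ∖ Z) ∖ X = {}
Z ∩ (((Z ∖ Y) ∖ Z) ∖ X) = {}
Y ∖ (Z ∩ (((Z ∖ Y) ∖ Z) ∖ X)) = {2, 6, 7, 9}
|Y ∖ (Z ∩ (((Z ∖ Y) ∖ Z) ∖ X))| = 4

4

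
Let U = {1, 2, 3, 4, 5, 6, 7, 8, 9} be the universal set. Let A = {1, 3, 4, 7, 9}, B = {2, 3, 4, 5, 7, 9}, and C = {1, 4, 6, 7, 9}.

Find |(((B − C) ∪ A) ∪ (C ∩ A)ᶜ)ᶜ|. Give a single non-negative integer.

B − C = {2, 3, 5}
(B − C) ∪ A = {1, 2, 3, 4, 5, 7, 9}
C ∩ A = {1, 4, 7, 9}
(C ∩ A)ᶜ = {2, 3, 5, 6, 8}
((B − C) ∪ A) ∪ (C ∩ A)ᶜ = {1, 2, 3, 4, 5, 6, 7, 8, 9}
(((B − C) ∪ A) ∪ (C ∩ A)ᶜ)ᶜ = {}
|(((B − C) ∪ A) ∪ (C ∩ A)ᶜ)ᶜ| = 0

0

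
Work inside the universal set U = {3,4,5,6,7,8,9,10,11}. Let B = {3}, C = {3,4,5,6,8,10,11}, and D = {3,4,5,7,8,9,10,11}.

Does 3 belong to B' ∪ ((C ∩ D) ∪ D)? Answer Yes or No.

3 ∈ B, so 3 ∉ B'
3 ∈ C and 3 ∈ D, so 3 ∈ C ∩ D
3 ∈ (C ∩ D) and 3 ∈ D, so 3 ∈ (C ∩ D) ∪ D
3 ∉ B' and 3 ∈ ((C ∩ D) ∪ D), so 3 ∈ B' ∪ ((C ∩ D) ∪ D)

Yes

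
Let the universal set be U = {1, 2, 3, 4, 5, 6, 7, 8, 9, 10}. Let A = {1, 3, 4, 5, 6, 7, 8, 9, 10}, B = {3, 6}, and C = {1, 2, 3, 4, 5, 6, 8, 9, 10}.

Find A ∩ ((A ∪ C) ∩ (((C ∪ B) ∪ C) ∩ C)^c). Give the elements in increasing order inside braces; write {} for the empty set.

A ∪ C = {1, 2, 3, 4, 5, 6, 7, 8, 9, 10}
C ∪ B = {1, 2, 3, 4, 5, 6, 8, 9, 10}
(C ∪ B) ∪ C = {1, 2, 3, 4, 5, 6, 8, 9, 10}
((C ∪ B) ∪ C) ∩ C = {1, 2, 3, 4, 5, 6, 8, 9, 10}
(((C ∪ B) ∪ C) ∩ C)^c = {7}
(A ∪ C) ∩ (((C ∪ B) ∪ C) ∩ C)^c = {7}
A ∩ ((A ∪ C) ∩ (((C ∪ B) ∪ C) ∩ C)^c) = {7}

{7}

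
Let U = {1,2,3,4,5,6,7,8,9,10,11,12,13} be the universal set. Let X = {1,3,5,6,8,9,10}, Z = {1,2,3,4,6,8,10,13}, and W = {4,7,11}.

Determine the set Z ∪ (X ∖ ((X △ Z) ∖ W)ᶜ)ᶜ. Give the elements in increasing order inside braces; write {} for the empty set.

{1,2,3,4,6,7,8,10,11,12,13}

X △ Z = {2,4,5,9,13}
(X △ Z) ∖ W = {2,5,9,13}
((X △ Z) ∖ W)ᶜ = {1,3,4,6,7,8,10,11,12}
X ∖ ((X △ Z) ∖ W)ᶜ = {5,9}
(X ∖ ((X △ Z) ∖ W)ᶜ)ᶜ = {1,2,3,4,6,7,8,10,11,12,13}
Z ∪ (X ∖ ((X △ Z) ∖ W)ᶜ)ᶜ = {1,2,3,4,6,7,8,10,11,12,13}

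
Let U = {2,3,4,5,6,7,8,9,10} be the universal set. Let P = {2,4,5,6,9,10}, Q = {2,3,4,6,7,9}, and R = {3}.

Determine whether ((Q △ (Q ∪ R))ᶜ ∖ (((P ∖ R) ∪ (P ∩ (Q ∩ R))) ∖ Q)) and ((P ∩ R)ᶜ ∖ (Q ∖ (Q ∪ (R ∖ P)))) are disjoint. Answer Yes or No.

No

Q ∪ R = {2,3,4,6,7,9}
Q △ (Q ∪ R) = {}
(Q △ (Q ∪ R))ᶜ = {2,3,4,5,6,7,8,9,10}
P ∖ R = {2,4,5,6,9,10}
Q ∩ R = {3}
P ∩ (Q ∩ R) = {}
(P ∖ R) ∪ (P ∩ (Q ∩ R)) = {2,4,5,6,9,10}
((P ∖ R) ∪ (P ∩ (Q ∩ R))) ∖ Q = {5,10}
(Q △ (Q ∪ R))ᶜ ∖ (((P ∖ R) ∪ (P ∩ (Q ∩ R))) ∖ Q) = {2,3,4,6,7,8,9}
P ∩ R = {}
(P ∩ R)ᶜ = {2,3,4,5,6,7,8,9,10}
R ∖ P = {3}
Q ∪ (R ∖ P) = {2,3,4,6,7,9}
Q ∖ (Q ∪ (R ∖ P)) = {}
(P ∩ R)ᶜ ∖ (Q ∖ (Q ∪ (R ∖ P))) = {2,3,4,5,6,7,8,9,10}
2 lies in both, so they are not disjoint.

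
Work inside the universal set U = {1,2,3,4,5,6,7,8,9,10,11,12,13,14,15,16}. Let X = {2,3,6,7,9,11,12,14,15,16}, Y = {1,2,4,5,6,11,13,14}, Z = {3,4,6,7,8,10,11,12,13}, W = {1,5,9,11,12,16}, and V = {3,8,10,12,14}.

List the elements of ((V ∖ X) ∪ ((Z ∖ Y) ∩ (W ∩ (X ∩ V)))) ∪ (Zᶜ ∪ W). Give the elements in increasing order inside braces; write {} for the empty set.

V ∖ X = {8,10}
Z ∖ Y = {3,7,8,10,12}
X ∩ V = {3,12,14}
W ∩ (X ∩ V) = {12}
(Z ∖ Y) ∩ (W ∩ (X ∩ V)) = {12}
(V ∖ X) ∪ ((Z ∖ Y) ∩ (W ∩ (X ∩ V))) = {8,10,12}
Zᶜ = {1,2,5,9,14,15,16}
Zᶜ ∪ W = {1,2,5,9,11,12,14,15,16}
((V ∖ X) ∪ ((Z ∖ Y) ∩ (W ∩ (X ∩ V)))) ∪ (Zᶜ ∪ W) = {1,2,5,8,9,10,11,12,14,15,16}

{1,2,5,8,9,10,11,12,14,15,16}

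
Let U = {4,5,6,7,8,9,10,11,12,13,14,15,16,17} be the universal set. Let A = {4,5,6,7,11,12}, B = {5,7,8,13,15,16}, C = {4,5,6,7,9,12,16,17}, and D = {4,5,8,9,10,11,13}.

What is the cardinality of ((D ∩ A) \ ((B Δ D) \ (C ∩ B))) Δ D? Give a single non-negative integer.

6

D ∩ A = {4,5,11}
B Δ D = {4,7,9,10,11,15,16}
C ∩ B = {5,7,16}
(B Δ D) \ (C ∩ B) = {4,9,10,11,15}
(D ∩ A) \ ((B Δ D) \ (C ∩ B)) = {5}
((D ∩ A) \ ((B Δ D) \ (C ∩ B))) Δ D = {4,8,9,10,11,13}
|((D ∩ A) \ ((B Δ D) \ (C ∩ B))) Δ D| = 6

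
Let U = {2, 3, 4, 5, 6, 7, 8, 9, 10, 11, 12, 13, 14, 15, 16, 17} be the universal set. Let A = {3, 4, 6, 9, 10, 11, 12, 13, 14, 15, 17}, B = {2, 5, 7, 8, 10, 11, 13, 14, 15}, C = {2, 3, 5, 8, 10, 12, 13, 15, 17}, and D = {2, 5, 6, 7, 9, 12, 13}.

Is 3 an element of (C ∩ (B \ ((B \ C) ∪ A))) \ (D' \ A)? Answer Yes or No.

3 ∉ B and 3 ∈ C, so 3 ∉ B \ C
3 ∉ (B \ C) and 3 ∈ A, so 3 ∈ (B \ C) ∪ A
3 ∉ B and 3 ∈ ((B \ C) ∪ A), so 3 ∉ B \ ((B \ C) ∪ A)
3 ∈ C and 3 ∉ (B \ ((B \ C) ∪ A)), so 3 ∉ C ∩ (B \ ((B \ C) ∪ A))
3 ∉ D, so 3 ∈ D'
3 ∈ D' and 3 ∈ A, so 3 ∉ D' \ A
3 ∉ (C ∩ (B \ ((B \ C) ∪ A))) and 3 ∉ (D' \ A), so 3 ∉ (C ∩ (B \ ((B \ C) ∪ A))) \ (D' \ A)

No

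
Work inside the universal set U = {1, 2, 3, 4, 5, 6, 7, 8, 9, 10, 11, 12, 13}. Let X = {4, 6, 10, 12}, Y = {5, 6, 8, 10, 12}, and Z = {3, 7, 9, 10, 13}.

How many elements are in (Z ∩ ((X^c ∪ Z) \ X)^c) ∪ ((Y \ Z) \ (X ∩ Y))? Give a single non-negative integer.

X^c = {1, 2, 3, 5, 7, 8, 9, 11, 13}
X^c ∪ Z = {1, 2, 3, 5, 7, 8, 9, 10, 11, 13}
(X^c ∪ Z) \ X = {1, 2, 3, 5, 7, 8, 9, 11, 13}
((X^c ∪ Z) \ X)^c = {4, 6, 10, 12}
Z ∩ ((X^c ∪ Z) \ X)^c = {10}
Y \ Z = {5, 6, 8, 12}
X ∩ Y = {6, 10, 12}
(Y \ Z) \ (X ∩ Y) = {5, 8}
(Z ∩ ((X^c ∪ Z) \ X)^c) ∪ ((Y \ Z) \ (X ∩ Y)) = {5, 8, 10}
|(Z ∩ ((X^c ∪ Z) \ X)^c) ∪ ((Y \ Z) \ (X ∩ Y))| = 3

3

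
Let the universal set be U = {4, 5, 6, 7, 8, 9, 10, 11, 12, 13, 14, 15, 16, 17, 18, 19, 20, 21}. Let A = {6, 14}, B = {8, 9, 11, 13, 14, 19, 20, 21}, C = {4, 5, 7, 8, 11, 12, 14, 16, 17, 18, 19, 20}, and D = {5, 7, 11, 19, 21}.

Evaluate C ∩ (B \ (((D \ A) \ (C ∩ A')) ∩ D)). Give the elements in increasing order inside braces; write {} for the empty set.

D \ A = {5, 7, 11, 19, 21}
A' = {4, 5, 7, 8, 9, 10, 11, 12, 13, 15, 16, 17, 18, 19, 20, 21}
C ∩ A' = {4, 5, 7, 8, 11, 12, 16, 17, 18, 19, 20}
(D \ A) \ (C ∩ A') = {21}
((D \ A) \ (C ∩ A')) ∩ D = {21}
B \ (((D \ A) \ (C ∩ A')) ∩ D) = {8, 9, 11, 13, 14, 19, 20}
C ∩ (B \ (((D \ A) \ (C ∩ A')) ∩ D)) = {8, 11, 14, 19, 20}

{8, 11, 14, 19, 20}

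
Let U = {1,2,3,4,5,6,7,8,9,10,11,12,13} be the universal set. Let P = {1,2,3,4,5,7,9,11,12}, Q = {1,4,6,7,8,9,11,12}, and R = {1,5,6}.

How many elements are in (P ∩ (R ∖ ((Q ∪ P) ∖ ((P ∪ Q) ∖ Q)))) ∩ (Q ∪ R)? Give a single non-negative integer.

Q ∪ P = {1,2,3,4,5,6,7,8,9,11,12}
P ∪ Q = {1,2,3,4,5,6,7,8,9,11,12}
(P ∪ Q) ∖ Q = {2,3,5}
(Q ∪ P) ∖ ((P ∪ Q) ∖ Q) = {1,4,6,7,8,9,11,12}
R ∖ ((Q ∪ P) ∖ ((P ∪ Q) ∖ Q)) = {5}
P ∩ (R ∖ ((Q ∪ P) ∖ ((P ∪ Q) ∖ Q))) = {5}
Q ∪ R = {1,4,5,6,7,8,9,11,12}
(P ∩ (R ∖ ((Q ∪ P) ∖ ((P ∪ Q) ∖ Q)))) ∩ (Q ∪ R) = {5}
|(P ∩ (R ∖ ((Q ∪ P) ∖ ((P ∪ Q) ∖ Q)))) ∩ (Q ∪ R)| = 1

1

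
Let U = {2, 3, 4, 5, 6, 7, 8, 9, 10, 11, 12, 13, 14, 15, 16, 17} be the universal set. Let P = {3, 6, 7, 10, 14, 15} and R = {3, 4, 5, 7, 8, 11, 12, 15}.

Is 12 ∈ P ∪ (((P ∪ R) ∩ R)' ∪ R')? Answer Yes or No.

No

12 ∉ P and 12 ∈ R, so 12 ∈ P ∪ R
12 ∈ (P ∪ R) and 12 ∈ R, so 12 ∈ (P ∪ R) ∩ R
12 ∉ ((P ∪ R) ∩ R)' since 12 ∈ ((P ∪ R) ∩ R)
12 ∈ R, so 12 ∉ R'
12 ∉ ((P ∪ R) ∩ R)' and 12 ∉ R', so 12 ∉ ((P ∪ R) ∩ R)' ∪ R'
12 ∉ P and 12 ∉ (((P ∪ R) ∩ R)' ∪ R'), so 12 ∉ P ∪ (((P ∪ R) ∩ R)' ∪ R')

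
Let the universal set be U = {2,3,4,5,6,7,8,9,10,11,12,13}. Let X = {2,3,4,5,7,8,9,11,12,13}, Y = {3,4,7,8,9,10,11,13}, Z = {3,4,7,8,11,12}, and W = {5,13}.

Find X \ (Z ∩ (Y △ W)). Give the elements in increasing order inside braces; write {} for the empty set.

{2,5,9,12,13}

Y △ W = {3,4,5,7,8,9,10,11}
Z ∩ (Y △ W) = {3,4,7,8,11}
X \ (Z ∩ (Y △ W)) = {2,5,9,12,13}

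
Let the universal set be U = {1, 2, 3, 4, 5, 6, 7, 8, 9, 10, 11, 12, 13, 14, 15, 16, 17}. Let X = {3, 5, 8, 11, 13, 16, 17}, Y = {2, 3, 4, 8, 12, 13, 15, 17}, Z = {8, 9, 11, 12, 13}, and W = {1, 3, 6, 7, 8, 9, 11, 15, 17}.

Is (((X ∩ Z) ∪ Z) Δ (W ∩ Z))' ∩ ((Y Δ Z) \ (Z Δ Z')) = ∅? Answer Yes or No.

X ∩ Z = {8, 11, 13}
(X ∩ Z) ∪ Z = {8, 9, 11, 12, 13}
W ∩ Z = {8, 9, 11}
((X ∩ Z) ∪ Z) Δ (W ∩ Z) = {12, 13}
(((X ∩ Z) ∪ Z) Δ (W ∩ Z))' = {1, 2, 3, 4, 5, 6, 7, 8, 9, 10, 11, 14, 15, 16, 17}
Y Δ Z = {2, 3, 4, 9, 11, 15, 17}
Z' = {1, 2, 3, 4, 5, 6, 7, 10, 14, 15, 16, 17}
Z Δ Z' = {1, 2, 3, 4, 5, 6, 7, 8, 9, 10, 11, 12, 13, 14, 15, 16, 17}
(Y Δ Z) \ (Z Δ Z') = {}
{1, 2, 3, 4, 5, 6, 7, 8, 9, 10, 11, 14, 15, 16, 17} and {} share no elements.

Yes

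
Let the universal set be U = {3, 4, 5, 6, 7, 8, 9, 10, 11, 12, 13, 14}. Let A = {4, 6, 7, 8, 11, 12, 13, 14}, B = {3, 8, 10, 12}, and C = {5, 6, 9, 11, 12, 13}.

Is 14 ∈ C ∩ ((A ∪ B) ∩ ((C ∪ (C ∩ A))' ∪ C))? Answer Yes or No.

No

14 ∈ A and 14 ∉ B, so 14 ∈ A ∪ B
14 ∉ C and 14 ∈ A, so 14 ∉ C ∩ A
14 ∉ C and 14 ∉ (C ∩ A), so 14 ∉ C ∪ (C ∩ A)
14 ∈ (C ∪ (C ∩ A))' since 14 ∉ (C ∪ (C ∩ A))
14 ∈ (C ∪ (C ∩ A))' and 14 ∉ C, so 14 ∈ (C ∪ (C ∩ A))' ∪ C
14 ∈ (A ∪ B) and 14 ∈ ((C ∪ (C ∩ A))' ∪ C), so 14 ∈ (A ∪ B) ∩ ((C ∪ (C ∩ A))' ∪ C)
14 ∉ C and 14 ∈ ((A ∪ B) ∩ ((C ∪ (C ∩ A))' ∪ C)), so 14 ∉ C ∩ ((A ∪ B) ∩ ((C ∪ (C ∩ A))' ∪ C))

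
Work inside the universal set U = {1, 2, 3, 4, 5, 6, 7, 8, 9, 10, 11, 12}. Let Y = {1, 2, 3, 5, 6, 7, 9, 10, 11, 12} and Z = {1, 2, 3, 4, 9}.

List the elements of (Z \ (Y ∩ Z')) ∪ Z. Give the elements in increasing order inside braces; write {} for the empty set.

{1, 2, 3, 4, 9}

Z' = {5, 6, 7, 8, 10, 11, 12}
Y ∩ Z' = {5, 6, 7, 10, 11, 12}
Z \ (Y ∩ Z') = {1, 2, 3, 4, 9}
(Z \ (Y ∩ Z')) ∪ Z = {1, 2, 3, 4, 9}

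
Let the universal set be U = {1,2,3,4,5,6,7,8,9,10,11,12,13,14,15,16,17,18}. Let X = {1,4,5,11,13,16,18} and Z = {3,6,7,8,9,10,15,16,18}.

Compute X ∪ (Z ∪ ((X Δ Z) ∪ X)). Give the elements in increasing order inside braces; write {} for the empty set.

X Δ Z = {1,3,4,5,6,7,8,9,10,11,13,15}
(X Δ Z) ∪ X = {1,3,4,5,6,7,8,9,10,11,13,15,16,18}
Z ∪ ((X Δ Z) ∪ X) = {1,3,4,5,6,7,8,9,10,11,13,15,16,18}
X ∪ (Z ∪ ((X Δ Z) ∪ X)) = {1,3,4,5,6,7,8,9,10,11,13,15,16,18}

{1,3,4,5,6,7,8,9,10,11,13,15,16,18}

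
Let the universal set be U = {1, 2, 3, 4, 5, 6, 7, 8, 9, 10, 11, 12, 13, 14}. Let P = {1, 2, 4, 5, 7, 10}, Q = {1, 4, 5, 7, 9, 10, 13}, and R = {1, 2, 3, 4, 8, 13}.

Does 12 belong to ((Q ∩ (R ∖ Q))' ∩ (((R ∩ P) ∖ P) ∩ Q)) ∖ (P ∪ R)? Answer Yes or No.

12 ∉ R and 12 ∉ Q, so 12 ∉ R ∖ Q
12 ∉ Q and 12 ∉ (R ∖ Q), so 12 ∉ Q ∩ (R ∖ Q)
12 ∈ (Q ∩ (R ∖ Q))' since 12 ∉ (Q ∩ (R ∖ Q))
12 ∉ R and 12 ∉ P, so 12 ∉ R ∩ P
12 ∉ (R ∩ P) and 12 ∉ P, so 12 ∉ (R ∩ P) ∖ P
12 ∉ ((R ∩ P) ∖ P) and 12 ∉ Q, so 12 ∉ ((R ∩ P) ∖ P) ∩ Q
12 ∈ (Q ∩ (R ∖ Q))' and 12 ∉ (((R ∩ P) ∖ P) ∩ Q), so 12 ∉ (Q ∩ (R ∖ Q))' ∩ (((R ∩ P) ∖ P) ∩ Q)
12 ∉ P and 12 ∉ R, so 12 ∉ P ∪ R
12 ∉ ((Q ∩ (R ∖ Q))' ∩ (((R ∩ P) ∖ P) ∩ Q)) and 12 ∉ (P ∪ R), so 12 ∉ ((Q ∩ (R ∖ Q))' ∩ (((R ∩ P) ∖ P) ∩ Q)) ∖ (P ∪ R)

No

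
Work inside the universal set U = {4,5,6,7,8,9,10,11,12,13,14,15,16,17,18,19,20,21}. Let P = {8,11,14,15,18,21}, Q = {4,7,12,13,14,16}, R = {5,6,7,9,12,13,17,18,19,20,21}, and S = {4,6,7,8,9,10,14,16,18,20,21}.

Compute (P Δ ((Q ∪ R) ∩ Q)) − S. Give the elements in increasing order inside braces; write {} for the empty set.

Q ∪ R = {4,5,6,7,9,12,13,14,16,17,18,19,20,21}
(Q ∪ R) ∩ Q = {4,7,12,13,14,16}
P Δ ((Q ∪ R) ∩ Q) = {4,7,8,11,12,13,15,16,18,21}
(P Δ ((Q ∪ R) ∩ Q)) − S = {11,12,13,15}

{11,12,13,15}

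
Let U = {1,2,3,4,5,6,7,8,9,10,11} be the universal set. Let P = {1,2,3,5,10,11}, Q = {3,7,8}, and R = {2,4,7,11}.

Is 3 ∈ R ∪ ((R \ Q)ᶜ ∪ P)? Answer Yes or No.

3 ∉ R and 3 ∈ Q, so 3 ∉ R \ Q
3 ∈ (R \ Q)ᶜ since 3 ∉ (R \ Q)
3 ∈ (R \ Q)ᶜ and 3 ∈ P, so 3 ∈ (R \ Q)ᶜ ∪ P
3 ∉ R and 3 ∈ ((R \ Q)ᶜ ∪ P), so 3 ∈ R ∪ ((R \ Q)ᶜ ∪ P)

Yes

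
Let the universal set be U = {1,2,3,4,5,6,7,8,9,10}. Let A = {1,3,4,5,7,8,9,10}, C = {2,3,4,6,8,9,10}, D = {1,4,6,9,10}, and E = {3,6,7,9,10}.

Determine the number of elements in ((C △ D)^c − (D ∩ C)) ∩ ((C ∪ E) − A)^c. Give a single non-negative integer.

C △ D = {1,2,3,8}
(C △ D)^c = {4,5,6,7,9,10}
D ∩ C = {4,6,9,10}
(C △ D)^c − (D ∩ C) = {5,7}
C ∪ E = {2,3,4,6,7,8,9,10}
(C ∪ E) − A = {2,6}
((C ∪ E) − A)^c = {1,3,4,5,7,8,9,10}
((C △ D)^c − (D ∩ C)) ∩ ((C ∪ E) − A)^c = {5,7}
|((C △ D)^c − (D ∩ C)) ∩ ((C ∪ E) − A)^c| = 2

2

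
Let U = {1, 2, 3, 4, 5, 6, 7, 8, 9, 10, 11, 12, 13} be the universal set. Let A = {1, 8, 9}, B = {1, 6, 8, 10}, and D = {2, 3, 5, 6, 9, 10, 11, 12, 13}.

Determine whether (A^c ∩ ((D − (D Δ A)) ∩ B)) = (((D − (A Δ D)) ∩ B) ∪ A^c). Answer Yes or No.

A^c = {2, 3, 4, 5, 6, 7, 10, 11, 12, 13}
D Δ A = {1, 2, 3, 5, 6, 8, 10, 11, 12, 13}
D − (D Δ A) = {9}
(D − (D Δ A)) ∩ B = {}
A^c ∩ ((D − (D Δ A)) ∩ B) = {}
A Δ D = {1, 2, 3, 5, 6, 8, 10, 11, 12, 13}
D − (A Δ D) = {9}
(D − (A Δ D)) ∩ B = {}
((D − (A Δ D)) ∩ B) ∪ A^c = {2, 3, 4, 5, 6, 7, 10, 11, 12, 13}
2 ∈ ((D − (A Δ D)) ∩ B) ∪ A^c but 2 ∉ A^c ∩ ((D − (D Δ A)) ∩ B), so they differ.

No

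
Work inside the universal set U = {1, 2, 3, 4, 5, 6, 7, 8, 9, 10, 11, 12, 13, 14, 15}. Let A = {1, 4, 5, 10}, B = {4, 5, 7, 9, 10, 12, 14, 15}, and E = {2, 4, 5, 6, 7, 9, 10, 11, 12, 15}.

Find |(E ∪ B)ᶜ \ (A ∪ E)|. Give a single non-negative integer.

E ∪ B = {2, 4, 5, 6, 7, 9, 10, 11, 12, 14, 15}
(E ∪ B)ᶜ = {1, 3, 8, 13}
A ∪ E = {1, 2, 4, 5, 6, 7, 9, 10, 11, 12, 15}
(E ∪ B)ᶜ \ (A ∪ E) = {3, 8, 13}
|(E ∪ B)ᶜ \ (A ∪ E)| = 3

3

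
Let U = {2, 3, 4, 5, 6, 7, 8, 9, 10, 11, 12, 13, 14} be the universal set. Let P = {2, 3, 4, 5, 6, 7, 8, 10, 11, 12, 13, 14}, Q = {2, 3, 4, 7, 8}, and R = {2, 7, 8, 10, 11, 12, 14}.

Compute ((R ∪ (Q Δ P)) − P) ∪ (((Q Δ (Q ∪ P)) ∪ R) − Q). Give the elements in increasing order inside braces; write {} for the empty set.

{5, 6, 10, 11, 12, 13, 14}

Q Δ P = {5, 6, 10, 11, 12, 13, 14}
R ∪ (Q Δ P) = {2, 5, 6, 7, 8, 10, 11, 12, 13, 14}
(R ∪ (Q Δ P)) − P = {}
Q ∪ P = {2, 3, 4, 5, 6, 7, 8, 10, 11, 12, 13, 14}
Q Δ (Q ∪ P) = {5, 6, 10, 11, 12, 13, 14}
(Q Δ (Q ∪ P)) ∪ R = {2, 5, 6, 7, 8, 10, 11, 12, 13, 14}
((Q Δ (Q ∪ P)) ∪ R) − Q = {5, 6, 10, 11, 12, 13, 14}
((R ∪ (Q Δ P)) − P) ∪ (((Q Δ (Q ∪ P)) ∪ R) − Q) = {5, 6, 10, 11, 12, 13, 14}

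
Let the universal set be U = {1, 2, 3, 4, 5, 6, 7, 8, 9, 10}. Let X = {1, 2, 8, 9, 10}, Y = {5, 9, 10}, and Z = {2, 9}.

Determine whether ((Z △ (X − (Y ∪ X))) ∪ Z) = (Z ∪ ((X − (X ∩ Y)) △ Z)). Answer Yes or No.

No

Y ∪ X = {1, 2, 5, 8, 9, 10}
X − (Y ∪ X) = {}
Z △ (X − (Y ∪ X)) = {2, 9}
(Z △ (X − (Y ∪ X))) ∪ Z = {2, 9}
X ∩ Y = {9, 10}
X − (X ∩ Y) = {1, 2, 8}
(X − (X ∩ Y)) △ Z = {1, 8, 9}
Z ∪ ((X − (X ∩ Y)) △ Z) = {1, 2, 8, 9}
1 ∈ Z ∪ ((X − (X ∩ Y)) △ Z) but 1 ∉ (Z △ (X − (Y ∪ X))) ∪ Z, so they differ.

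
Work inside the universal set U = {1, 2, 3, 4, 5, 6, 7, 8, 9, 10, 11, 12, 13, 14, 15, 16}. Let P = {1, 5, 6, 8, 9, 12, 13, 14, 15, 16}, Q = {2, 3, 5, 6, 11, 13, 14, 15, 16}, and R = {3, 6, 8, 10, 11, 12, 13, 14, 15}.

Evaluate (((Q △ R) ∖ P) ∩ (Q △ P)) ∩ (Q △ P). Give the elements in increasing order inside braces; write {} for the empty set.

Q △ R = {2, 5, 8, 10, 12, 16}
(Q △ R) ∖ P = {2, 10}
Q △ P = {1, 2, 3, 8, 9, 11, 12}
((Q △ R) ∖ P) ∩ (Q △ P) = {2}
(((Q △ R) ∖ P) ∩ (Q △ P)) ∩ (Q △ P) = {2}

{2}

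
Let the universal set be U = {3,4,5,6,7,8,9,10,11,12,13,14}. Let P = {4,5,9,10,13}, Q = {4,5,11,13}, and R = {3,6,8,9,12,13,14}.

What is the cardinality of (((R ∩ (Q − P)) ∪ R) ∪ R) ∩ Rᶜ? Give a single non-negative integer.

0

Q − P = {11}
R ∩ (Q − P) = {}
(R ∩ (Q − P)) ∪ R = {3,6,8,9,12,13,14}
((R ∩ (Q − P)) ∪ R) ∪ R = {3,6,8,9,12,13,14}
Rᶜ = {4,5,7,10,11}
(((R ∩ (Q − P)) ∪ R) ∪ R) ∩ Rᶜ = {}
|(((R ∩ (Q − P)) ∪ R) ∪ R) ∩ Rᶜ| = 0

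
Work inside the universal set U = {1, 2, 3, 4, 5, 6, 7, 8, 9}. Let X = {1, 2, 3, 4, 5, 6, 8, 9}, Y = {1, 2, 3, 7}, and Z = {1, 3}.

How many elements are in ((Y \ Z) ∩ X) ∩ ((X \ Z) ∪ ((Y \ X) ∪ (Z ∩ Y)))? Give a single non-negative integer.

1

Y \ Z = {2, 7}
(Y \ Z) ∩ X = {2}
X \ Z = {2, 4, 5, 6, 8, 9}
Y \ X = {7}
Z ∩ Y = {1, 3}
(Y \ X) ∪ (Z ∩ Y) = {1, 3, 7}
(X \ Z) ∪ ((Y \ X) ∪ (Z ∩ Y)) = {1, 2, 3, 4, 5, 6, 7, 8, 9}
((Y \ Z) ∩ X) ∩ ((X \ Z) ∪ ((Y \ X) ∪ (Z ∩ Y))) = {2}
|((Y \ Z) ∩ X) ∩ ((X \ Z) ∪ ((Y \ X) ∪ (Z ∩ Y)))| = 1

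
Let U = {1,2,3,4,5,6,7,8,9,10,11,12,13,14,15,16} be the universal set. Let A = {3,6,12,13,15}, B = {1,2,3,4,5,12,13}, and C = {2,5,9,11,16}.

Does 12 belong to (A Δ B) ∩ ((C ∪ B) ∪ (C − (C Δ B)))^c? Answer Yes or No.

12 ∈ A and 12 ∈ B, so 12 ∉ A Δ B
12 ∉ C and 12 ∈ B, so 12 ∈ C ∪ B
12 ∉ C and 12 ∈ B, so 12 ∈ C Δ B
12 ∉ C and 12 ∈ (C Δ B), so 12 ∉ C − (C Δ B)
12 ∈ (C ∪ B) and 12 ∉ (C − (C Δ B)), so 12 ∈ (C ∪ B) ∪ (C − (C Δ B))
12 ∉ ((C ∪ B) ∪ (C − (C Δ B)))^c since 12 ∈ ((C ∪ B) ∪ (C − (C Δ B)))
12 ∉ (A Δ B) and 12 ∉ ((C ∪ B) ∪ (C − (C Δ B)))^c, so 12 ∉ (A Δ B) ∩ ((C ∪ B) ∪ (C − (C Δ B)))^c

No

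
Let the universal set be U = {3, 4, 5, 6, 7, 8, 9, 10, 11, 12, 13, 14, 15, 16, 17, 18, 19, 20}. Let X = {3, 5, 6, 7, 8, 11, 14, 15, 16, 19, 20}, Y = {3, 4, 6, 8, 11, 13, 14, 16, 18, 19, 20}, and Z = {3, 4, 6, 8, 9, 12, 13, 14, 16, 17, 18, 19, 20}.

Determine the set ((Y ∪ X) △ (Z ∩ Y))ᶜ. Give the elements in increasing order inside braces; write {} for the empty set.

{3, 4, 6, 8, 9, 10, 12, 13, 14, 16, 17, 18, 19, 20}

Y ∪ X = {3, 4, 5, 6, 7, 8, 11, 13, 14, 15, 16, 18, 19, 20}
Z ∩ Y = {3, 4, 6, 8, 13, 14, 16, 18, 19, 20}
(Y ∪ X) △ (Z ∩ Y) = {5, 7, 11, 15}
((Y ∪ X) △ (Z ∩ Y))ᶜ = {3, 4, 6, 8, 9, 10, 12, 13, 14, 16, 17, 18, 19, 20}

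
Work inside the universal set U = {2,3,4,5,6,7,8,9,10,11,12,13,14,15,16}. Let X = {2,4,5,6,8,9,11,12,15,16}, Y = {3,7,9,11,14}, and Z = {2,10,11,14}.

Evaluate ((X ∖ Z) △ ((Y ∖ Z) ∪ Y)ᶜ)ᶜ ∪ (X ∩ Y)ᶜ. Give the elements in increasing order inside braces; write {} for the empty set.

X ∖ Z = {4,5,6,8,9,12,15,16}
Y ∖ Z = {3,7,9}
(Y ∖ Z) ∪ Y = {3,7,9,11,14}
((Y ∖ Z) ∪ Y)ᶜ = {2,4,5,6,8,10,12,13,15,16}
(X ∖ Z) △ ((Y ∖ Z) ∪ Y)ᶜ = {2,9,10,13}
((X ∖ Z) △ ((Y ∖ Z) ∪ Y)ᶜ)ᶜ = {3,4,5,6,7,8,11,12,14,15,16}
X ∩ Y = {9,11}
(X ∩ Y)ᶜ = {2,3,4,5,6,7,8,10,12,13,14,15,16}
((X ∖ Z) △ ((Y ∖ Z) ∪ Y)ᶜ)ᶜ ∪ (X ∩ Y)ᶜ = {2,3,4,5,6,7,8,10,11,12,13,14,15,16}

{2,3,4,5,6,7,8,10,11,12,13,14,15,16}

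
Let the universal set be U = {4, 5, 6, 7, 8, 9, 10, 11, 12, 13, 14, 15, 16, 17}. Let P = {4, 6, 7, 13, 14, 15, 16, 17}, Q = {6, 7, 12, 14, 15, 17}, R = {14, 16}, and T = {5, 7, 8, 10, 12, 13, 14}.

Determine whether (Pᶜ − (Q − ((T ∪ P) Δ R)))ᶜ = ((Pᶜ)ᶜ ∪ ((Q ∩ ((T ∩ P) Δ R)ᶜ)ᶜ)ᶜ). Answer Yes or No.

Pᶜ = {5, 8, 9, 10, 11, 12}
T ∪ P = {4, 5, 6, 7, 8, 10, 12, 13, 14, 15, 16, 17}
(T ∪ P) Δ R = {4, 5, 6, 7, 8, 10, 12, 13, 15, 17}
Q − ((T ∪ P) Δ R) = {14}
Pᶜ − (Q − ((T ∪ P) Δ R)) = {5, 8, 9, 10, 11, 12}
(Pᶜ − (Q − ((T ∪ P) Δ R)))ᶜ = {4, 6, 7, 13, 14, 15, 16, 17}
(Pᶜ)ᶜ = {4, 6, 7, 13, 14, 15, 16, 17}
T ∩ P = {7, 13, 14}
(T ∩ P) Δ R = {7, 13, 16}
((T ∩ P) Δ R)ᶜ = {4, 5, 6, 8, 9, 10, 11, 12, 14, 15, 17}
Q ∩ ((T ∩ P) Δ R)ᶜ = {6, 12, 14, 15, 17}
(Q ∩ ((T ∩ P) Δ R)ᶜ)ᶜ = {4, 5, 7, 8, 9, 10, 11, 13, 16}
((Q ∩ ((T ∩ P) Δ R)ᶜ)ᶜ)ᶜ = {6, 12, 14, 15, 17}
(Pᶜ)ᶜ ∪ ((Q ∩ ((T ∩ P) Δ R)ᶜ)ᶜ)ᶜ = {4, 6, 7, 12, 13, 14, 15, 16, 17}
12 ∈ (Pᶜ)ᶜ ∪ ((Q ∩ ((T ∩ P) Δ R)ᶜ)ᶜ)ᶜ but 12 ∉ (Pᶜ − (Q − ((T ∪ P) Δ R)))ᶜ, so they differ.

No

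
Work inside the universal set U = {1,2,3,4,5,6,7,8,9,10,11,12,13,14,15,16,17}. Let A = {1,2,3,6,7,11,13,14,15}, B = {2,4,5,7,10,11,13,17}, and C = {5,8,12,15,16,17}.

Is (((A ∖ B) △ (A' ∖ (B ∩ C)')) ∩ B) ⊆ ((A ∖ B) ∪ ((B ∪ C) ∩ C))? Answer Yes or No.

Yes

A ∖ B = {1,3,6,14,15}
A' = {4,5,8,9,10,12,16,17}
B ∩ C = {5,17}
(B ∩ C)' = {1,2,3,4,6,7,8,9,10,11,12,13,14,15,16}
A' ∖ (B ∩ C)' = {5,17}
(A ∖ B) △ (A' ∖ (B ∩ C)') = {1,3,5,6,14,15,17}
((A ∖ B) △ (A' ∖ (B ∩ C)')) ∩ B = {5,17}
B ∪ C = {2,4,5,7,8,10,11,12,13,15,16,17}
(B ∪ C) ∩ C = {5,8,12,15,16,17}
(A ∖ B) ∪ ((B ∪ C) ∩ C) = {1,3,5,6,8,12,14,15,16,17}
Every element of {5,17} is in {1,3,5,6,8,12,14,15,16,17}, so ((A ∖ B) △ (A' ∖ (B ∩ C)')) ∩ B ⊆ (A ∖ B) ∪ ((B ∪ C) ∩ C).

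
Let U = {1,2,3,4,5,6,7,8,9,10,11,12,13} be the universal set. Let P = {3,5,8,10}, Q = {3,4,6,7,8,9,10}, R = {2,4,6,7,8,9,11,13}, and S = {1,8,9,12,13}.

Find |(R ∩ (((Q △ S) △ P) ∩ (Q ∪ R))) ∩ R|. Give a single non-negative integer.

Q △ S = {1,3,4,6,7,10,12,13}
(Q △ S) △ P = {1,4,5,6,7,8,12,13}
Q ∪ R = {2,3,4,6,7,8,9,10,11,13}
((Q △ S) △ P) ∩ (Q ∪ R) = {4,6,7,8,13}
R ∩ (((Q △ S) △ P) ∩ (Q ∪ R)) = {4,6,7,8,13}
(R ∩ (((Q △ S) △ P) ∩ (Q ∪ R))) ∩ R = {4,6,7,8,13}
|(R ∩ (((Q △ S) △ P) ∩ (Q ∪ R))) ∩ R| = 5

5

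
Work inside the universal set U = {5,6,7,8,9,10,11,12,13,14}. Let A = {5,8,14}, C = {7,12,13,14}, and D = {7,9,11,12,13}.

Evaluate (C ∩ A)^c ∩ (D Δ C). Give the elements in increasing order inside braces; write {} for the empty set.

C ∩ A = {14}
(C ∩ A)^c = {5,6,7,8,9,10,11,12,13}
D Δ C = {9,11,14}
(C ∩ A)^c ∩ (D Δ C) = {9,11}

{9,11}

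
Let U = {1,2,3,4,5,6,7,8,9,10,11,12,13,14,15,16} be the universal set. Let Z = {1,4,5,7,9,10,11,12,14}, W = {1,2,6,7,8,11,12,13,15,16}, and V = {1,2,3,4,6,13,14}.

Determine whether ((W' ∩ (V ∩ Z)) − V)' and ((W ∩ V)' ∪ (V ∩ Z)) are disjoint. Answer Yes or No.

W' = {3,4,5,9,10,14}
V ∩ Z = {1,4,14}
W' ∩ (V ∩ Z) = {4,14}
(W' ∩ (V ∩ Z)) − V = {}
((W' ∩ (V ∩ Z)) − V)' = {1,2,3,4,5,6,7,8,9,10,11,12,13,14,15,16}
W ∩ V = {1,2,6,13}
(W ∩ V)' = {3,4,5,7,8,9,10,11,12,14,15,16}
(W ∩ V)' ∪ (V ∩ Z) = {1,3,4,5,7,8,9,10,11,12,14,15,16}
1 lies in both, so they are not disjoint.

No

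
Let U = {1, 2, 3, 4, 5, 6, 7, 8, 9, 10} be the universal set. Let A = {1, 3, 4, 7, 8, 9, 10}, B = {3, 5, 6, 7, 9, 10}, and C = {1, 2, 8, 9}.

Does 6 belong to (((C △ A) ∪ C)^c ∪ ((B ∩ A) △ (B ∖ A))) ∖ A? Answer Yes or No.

Yes

6 ∉ C and 6 ∉ A, so 6 ∉ C △ A
6 ∉ (C △ A) and 6 ∉ C, so 6 ∉ (C △ A) ∪ C
6 ∈ ((C △ A) ∪ C)^c since 6 ∉ ((C △ A) ∪ C)
6 ∈ B and 6 ∉ A, so 6 ∉ B ∩ A
6 ∈ B and 6 ∉ A, so 6 ∈ B ∖ A
6 ∉ (B ∩ A) and 6 ∈ (B ∖ A), so 6 ∈ (B ∩ A) △ (B ∖ A)
6 ∈ ((C △ A) ∪ C)^c and 6 ∈ ((B ∩ A) △ (B ∖ A)), so 6 ∈ ((C △ A) ∪ C)^c ∪ ((B ∩ A) △ (B ∖ A))
6 ∈ (((C △ A) ∪ C)^c ∪ ((B ∩ A) △ (B ∖ A))) and 6 ∉ A, so 6 ∈ (((C △ A) ∪ C)^c ∪ ((B ∩ A) △ (B ∖ A))) ∖ A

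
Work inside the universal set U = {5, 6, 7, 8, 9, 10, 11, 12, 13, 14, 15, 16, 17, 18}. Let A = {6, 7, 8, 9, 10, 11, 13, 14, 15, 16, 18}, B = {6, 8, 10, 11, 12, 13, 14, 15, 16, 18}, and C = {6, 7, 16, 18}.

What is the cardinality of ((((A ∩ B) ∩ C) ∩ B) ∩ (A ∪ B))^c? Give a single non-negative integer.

A ∩ B = {6, 8, 10, 11, 13, 14, 15, 16, 18}
(A ∩ B) ∩ C = {6, 16, 18}
((A ∩ B) ∩ C) ∩ B = {6, 16, 18}
A ∪ B = {6, 7, 8, 9, 10, 11, 12, 13, 14, 15, 16, 18}
(((A ∩ B) ∩ C) ∩ B) ∩ (A ∪ B) = {6, 16, 18}
((((A ∩ B) ∩ C) ∩ B) ∩ (A ∪ B))^c = {5, 7, 8, 9, 10, 11, 12, 13, 14, 15, 17}
|((((A ∩ B) ∩ C) ∩ B) ∩ (A ∪ B))^c| = 11

11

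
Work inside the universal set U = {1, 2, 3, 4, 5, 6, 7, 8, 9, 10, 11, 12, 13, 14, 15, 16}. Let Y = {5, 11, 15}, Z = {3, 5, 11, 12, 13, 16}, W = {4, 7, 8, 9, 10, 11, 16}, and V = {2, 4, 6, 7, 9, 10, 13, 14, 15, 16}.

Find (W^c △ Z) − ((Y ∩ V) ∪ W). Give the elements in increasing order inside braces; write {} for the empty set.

W^c = {1, 2, 3, 5, 6, 12, 13, 14, 15}
W^c △ Z = {1, 2, 6, 11, 14, 15, 16}
Y ∩ V = {15}
(Y ∩ V) ∪ W = {4, 7, 8, 9, 10, 11, 15, 16}
(W^c △ Z) − ((Y ∩ V) ∪ W) = {1, 2, 6, 14}

{1, 2, 6, 14}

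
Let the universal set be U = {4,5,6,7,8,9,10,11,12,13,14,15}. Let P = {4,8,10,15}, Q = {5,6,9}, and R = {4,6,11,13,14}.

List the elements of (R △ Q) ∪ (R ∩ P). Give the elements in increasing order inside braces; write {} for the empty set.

{4,5,9,11,13,14}

R △ Q = {4,5,9,11,13,14}
R ∩ P = {4}
(R △ Q) ∪ (R ∩ P) = {4,5,9,11,13,14}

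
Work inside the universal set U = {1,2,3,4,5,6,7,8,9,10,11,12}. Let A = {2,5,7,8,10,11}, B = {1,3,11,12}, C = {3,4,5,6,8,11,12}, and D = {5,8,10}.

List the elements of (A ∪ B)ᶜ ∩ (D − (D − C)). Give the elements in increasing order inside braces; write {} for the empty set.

{}

A ∪ B = {1,2,3,5,7,8,10,11,12}
(A ∪ B)ᶜ = {4,6,9}
D − C = {10}
D − (D − C) = {5,8}
(A ∪ B)ᶜ ∩ (D − (D − C)) = {}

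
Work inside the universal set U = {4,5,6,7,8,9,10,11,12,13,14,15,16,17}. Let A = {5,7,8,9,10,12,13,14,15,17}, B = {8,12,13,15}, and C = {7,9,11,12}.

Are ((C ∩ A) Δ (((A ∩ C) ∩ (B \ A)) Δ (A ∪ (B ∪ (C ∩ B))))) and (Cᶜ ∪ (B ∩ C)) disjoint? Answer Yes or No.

No

C ∩ A = {7,9,12}
A ∩ C = {7,9,12}
B \ A = {}
(A ∩ C) ∩ (B \ A) = {}
C ∩ B = {12}
B ∪ (C ∩ B) = {8,12,13,15}
A ∪ (B ∪ (C ∩ B)) = {5,7,8,9,10,12,13,14,15,17}
((A ∩ C) ∩ (B \ A)) Δ (A ∪ (B ∪ (C ∩ B))) = {5,7,8,9,10,12,13,14,15,17}
(C ∩ A) Δ (((A ∩ C) ∩ (B \ A)) Δ (A ∪ (B ∪ (C ∩ B)))) = {5,8,10,13,14,15,17}
Cᶜ = {4,5,6,8,10,13,14,15,16,17}
B ∩ C = {12}
Cᶜ ∪ (B ∩ C) = {4,5,6,8,10,12,13,14,15,16,17}
5 lies in both, so they are not disjoint.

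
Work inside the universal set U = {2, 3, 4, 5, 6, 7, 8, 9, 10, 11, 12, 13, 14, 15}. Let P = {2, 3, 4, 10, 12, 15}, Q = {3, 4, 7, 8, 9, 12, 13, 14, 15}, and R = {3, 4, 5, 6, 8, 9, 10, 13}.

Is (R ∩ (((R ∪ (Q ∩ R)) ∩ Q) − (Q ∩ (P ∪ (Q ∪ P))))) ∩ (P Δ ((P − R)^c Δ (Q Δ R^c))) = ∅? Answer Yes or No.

Q ∩ R = {3, 4, 8, 9, 13}
R ∪ (Q ∩ R) = {3, 4, 5, 6, 8, 9, 10, 13}
(R ∪ (Q ∩ R)) ∩ Q = {3, 4, 8, 9, 13}
Q ∪ P = {2, 3, 4, 7, 8, 9, 10, 12, 13, 14, 15}
P ∪ (Q ∪ P) = {2, 3, 4, 7, 8, 9, 10, 12, 13, 14, 15}
Q ∩ (P ∪ (Q ∪ P)) = {3, 4, 7, 8, 9, 12, 13, 14, 15}
((R ∪ (Q ∩ R)) ∩ Q) − (Q ∩ (P ∪ (Q ∪ P))) = {}
R ∩ (((R ∪ (Q ∩ R)) ∩ Q) − (Q ∩ (P ∪ (Q ∪ P)))) = {}
P − R = {2, 12, 15}
(P − R)^c = {3, 4, 5, 6, 7, 8, 9, 10, 11, 13, 14}
R^c = {2, 7, 11, 12, 14, 15}
Q Δ R^c = {2, 3, 4, 8, 9, 11, 13}
(P − R)^c Δ (Q Δ R^c) = {2, 5, 6, 7, 10, 14}
P Δ ((P − R)^c Δ (Q Δ R^c)) = {3, 4, 5, 6, 7, 12, 14, 15}
{} and {3, 4, 5, 6, 7, 12, 14, 15} share no elements.

Yes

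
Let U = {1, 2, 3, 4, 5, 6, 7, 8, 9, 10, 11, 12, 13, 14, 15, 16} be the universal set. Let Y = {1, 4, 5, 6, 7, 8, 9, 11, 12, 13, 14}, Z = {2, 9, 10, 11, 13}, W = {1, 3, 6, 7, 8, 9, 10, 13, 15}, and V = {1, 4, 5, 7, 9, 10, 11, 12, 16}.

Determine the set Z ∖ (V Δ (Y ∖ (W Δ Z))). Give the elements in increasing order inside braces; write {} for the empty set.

W Δ Z = {1, 2, 3, 6, 7, 8, 11, 15}
Y ∖ (W Δ Z) = {4, 5, 9, 12, 13, 14}
V Δ (Y ∖ (W Δ Z)) = {1, 7, 10, 11, 13, 14, 16}
Z ∖ (V Δ (Y ∖ (W Δ Z))) = {2, 9}

{2, 9}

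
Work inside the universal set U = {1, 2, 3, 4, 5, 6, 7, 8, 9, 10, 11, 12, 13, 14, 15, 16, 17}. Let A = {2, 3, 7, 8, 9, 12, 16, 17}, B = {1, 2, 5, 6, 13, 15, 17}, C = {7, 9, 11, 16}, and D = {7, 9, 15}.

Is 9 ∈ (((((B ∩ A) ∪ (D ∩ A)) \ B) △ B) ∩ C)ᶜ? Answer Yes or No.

No

9 ∉ B and 9 ∈ A, so 9 ∉ B ∩ A
9 ∈ D and 9 ∈ A, so 9 ∈ D ∩ A
9 ∉ (B ∩ A) and 9 ∈ (D ∩ A), so 9 ∈ (B ∩ A) ∪ (D ∩ A)
9 ∈ ((B ∩ A) ∪ (D ∩ A)) and 9 ∉ B, so 9 ∈ ((B ∩ A) ∪ (D ∩ A)) \ B
9 ∈ (((B ∩ A) ∪ (D ∩ A)) \ B) and 9 ∉ B, so 9 ∈ (((B ∩ A) ∪ (D ∩ A)) \ B) △ B
9 ∈ ((((B ∩ A) ∪ (D ∩ A)) \ B) △ B) and 9 ∈ C, so 9 ∈ ((((B ∩ A) ∪ (D ∩ A)) \ B) △ B) ∩ C
9 ∉ (((((B ∩ A) ∪ (D ∩ A)) \ B) △ B) ∩ C)ᶜ since 9 ∈ (((((B ∩ A) ∪ (D ∩ A)) \ B) △ B) ∩ C)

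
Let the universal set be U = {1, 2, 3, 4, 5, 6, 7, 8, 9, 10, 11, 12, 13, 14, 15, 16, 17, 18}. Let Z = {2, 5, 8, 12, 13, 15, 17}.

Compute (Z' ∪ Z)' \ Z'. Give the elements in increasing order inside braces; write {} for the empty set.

{}

Z' = {1, 3, 4, 6, 7, 9, 10, 11, 14, 16, 18}
Z' ∪ Z = {1, 2, 3, 4, 5, 6, 7, 8, 9, 10, 11, 12, 13, 14, 15, 16, 17, 18}
(Z' ∪ Z)' = {}
(Z' ∪ Z)' \ Z' = {}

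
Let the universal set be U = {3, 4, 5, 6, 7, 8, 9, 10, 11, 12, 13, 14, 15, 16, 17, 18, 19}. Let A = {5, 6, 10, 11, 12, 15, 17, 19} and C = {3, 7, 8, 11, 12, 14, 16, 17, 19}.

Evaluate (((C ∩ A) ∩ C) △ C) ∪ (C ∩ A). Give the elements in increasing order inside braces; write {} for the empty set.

C ∩ A = {11, 12, 17, 19}
(C ∩ A) ∩ C = {11, 12, 17, 19}
((C ∩ A) ∩ C) △ C = {3, 7, 8, 14, 16}
(((C ∩ A) ∩ C) △ C) ∪ (C ∩ A) = {3, 7, 8, 11, 12, 14, 16, 17, 19}

{3, 7, 8, 11, 12, 14, 16, 17, 19}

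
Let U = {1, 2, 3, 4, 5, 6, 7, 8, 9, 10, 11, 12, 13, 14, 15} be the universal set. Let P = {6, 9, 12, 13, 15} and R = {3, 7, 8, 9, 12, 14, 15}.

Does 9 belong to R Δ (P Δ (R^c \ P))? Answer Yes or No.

9 ∈ R, so 9 ∉ R^c
9 ∉ R^c and 9 ∈ P, so 9 ∉ R^c \ P
9 ∈ P and 9 ∉ (R^c \ P), so 9 ∈ P Δ (R^c \ P)
9 ∈ R and 9 ∈ (P Δ (R^c \ P)), so 9 ∉ R Δ (P Δ (R^c \ P))

No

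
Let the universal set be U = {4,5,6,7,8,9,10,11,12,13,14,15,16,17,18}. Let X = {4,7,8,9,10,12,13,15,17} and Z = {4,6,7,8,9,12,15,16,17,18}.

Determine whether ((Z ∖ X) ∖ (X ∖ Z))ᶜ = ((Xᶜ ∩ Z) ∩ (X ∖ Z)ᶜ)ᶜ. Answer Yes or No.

Yes

Z ∖ X = {6,16,18}
X ∖ Z = {10,13}
(Z ∖ X) ∖ (X ∖ Z) = {6,16,18}
((Z ∖ X) ∖ (X ∖ Z))ᶜ = {4,5,7,8,9,10,11,12,13,14,15,17}
Xᶜ = {5,6,11,14,16,18}
Xᶜ ∩ Z = {6,16,18}
(X ∖ Z)ᶜ = {4,5,6,7,8,9,11,12,14,15,16,17,18}
(Xᶜ ∩ Z) ∩ (X ∖ Z)ᶜ = {6,16,18}
((Xᶜ ∩ Z) ∩ (X ∖ Z)ᶜ)ᶜ = {4,5,7,8,9,10,11,12,13,14,15,17}
Both equal {4,5,7,8,9,10,11,12,13,14,15,17}, so ((Z ∖ X) ∖ (X ∖ Z))ᶜ = ((Xᶜ ∩ Z) ∩ (X ∖ Z)ᶜ)ᶜ.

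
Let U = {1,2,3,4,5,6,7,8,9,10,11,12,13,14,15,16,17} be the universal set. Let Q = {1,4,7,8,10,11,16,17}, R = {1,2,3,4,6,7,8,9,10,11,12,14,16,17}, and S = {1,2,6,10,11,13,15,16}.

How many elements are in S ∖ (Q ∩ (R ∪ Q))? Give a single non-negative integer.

R ∪ Q = {1,2,3,4,6,7,8,9,10,11,12,14,16,17}
Q ∩ (R ∪ Q) = {1,4,7,8,10,11,16,17}
S ∖ (Q ∩ (R ∪ Q)) = {2,6,13,15}
|S ∖ (Q ∩ (R ∪ Q))| = 4

4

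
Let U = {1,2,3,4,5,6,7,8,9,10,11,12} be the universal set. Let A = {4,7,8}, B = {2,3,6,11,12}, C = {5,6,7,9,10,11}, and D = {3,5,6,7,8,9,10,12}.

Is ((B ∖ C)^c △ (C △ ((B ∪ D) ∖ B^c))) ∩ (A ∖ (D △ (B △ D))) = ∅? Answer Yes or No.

No

B ∖ C = {2,3,12}
(B ∖ C)^c = {1,4,5,6,7,8,9,10,11}
B ∪ D = {2,3,5,6,7,8,9,10,11,12}
B^c = {1,4,5,7,8,9,10}
(B ∪ D) ∖ B^c = {2,3,6,11,12}
C △ ((B ∪ D) ∖ B^c) = {2,3,5,7,9,10,12}
(B ∖ C)^c △ (C △ ((B ∪ D) ∖ B^c)) = {1,2,3,4,6,8,11,12}
B △ D = {2,5,7,8,9,10,11}
D △ (B △ D) = {2,3,6,11,12}
A ∖ (D △ (B △ D)) = {4,7,8}
4 lies in both, so they are not disjoint.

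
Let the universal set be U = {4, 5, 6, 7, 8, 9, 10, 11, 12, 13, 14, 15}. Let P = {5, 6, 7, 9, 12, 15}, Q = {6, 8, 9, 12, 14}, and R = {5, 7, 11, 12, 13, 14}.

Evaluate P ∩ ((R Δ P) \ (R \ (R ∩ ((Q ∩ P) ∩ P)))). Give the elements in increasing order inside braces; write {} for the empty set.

{6, 9, 15}

R Δ P = {6, 9, 11, 13, 14, 15}
Q ∩ P = {6, 9, 12}
(Q ∩ P) ∩ P = {6, 9, 12}
R ∩ ((Q ∩ P) ∩ P) = {12}
R \ (R ∩ ((Q ∩ P) ∩ P)) = {5, 7, 11, 13, 14}
(R Δ P) \ (R \ (R ∩ ((Q ∩ P) ∩ P))) = {6, 9, 15}
P ∩ ((R Δ P) \ (R \ (R ∩ ((Q ∩ P) ∩ P)))) = {6, 9, 15}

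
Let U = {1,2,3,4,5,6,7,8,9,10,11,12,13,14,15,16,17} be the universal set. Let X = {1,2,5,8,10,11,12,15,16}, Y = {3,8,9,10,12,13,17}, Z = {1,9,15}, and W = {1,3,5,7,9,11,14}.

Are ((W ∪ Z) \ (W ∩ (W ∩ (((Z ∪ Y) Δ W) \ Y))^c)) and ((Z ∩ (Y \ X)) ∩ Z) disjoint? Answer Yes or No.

Yes

W ∪ Z = {1,3,5,7,9,11,14,15}
Z ∪ Y = {1,3,8,9,10,12,13,15,17}
(Z ∪ Y) Δ W = {5,7,8,10,11,12,13,14,15,17}
((Z ∪ Y) Δ W) \ Y = {5,7,11,14,15}
W ∩ (((Z ∪ Y) Δ W) \ Y) = {5,7,11,14}
(W ∩ (((Z ∪ Y) Δ W) \ Y))^c = {1,2,3,4,6,8,9,10,12,13,15,16,17}
W ∩ (W ∩ (((Z ∪ Y) Δ W) \ Y))^c = {1,3,9}
(W ∪ Z) \ (W ∩ (W ∩ (((Z ∪ Y) Δ W) \ Y))^c) = {5,7,11,14,15}
Y \ X = {3,9,13,17}
Z ∩ (Y \ X) = {9}
(Z ∩ (Y \ X)) ∩ Z = {9}
{5,7,11,14,15} and {9} share no elements.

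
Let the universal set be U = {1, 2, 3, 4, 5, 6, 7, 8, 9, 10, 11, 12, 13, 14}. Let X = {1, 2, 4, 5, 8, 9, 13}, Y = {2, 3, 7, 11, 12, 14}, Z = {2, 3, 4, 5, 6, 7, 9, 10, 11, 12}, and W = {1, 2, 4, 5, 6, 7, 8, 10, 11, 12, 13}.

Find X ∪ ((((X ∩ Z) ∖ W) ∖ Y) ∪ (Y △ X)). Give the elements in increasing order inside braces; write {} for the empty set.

{1, 2, 3, 4, 5, 7, 8, 9, 11, 12, 13, 14}

X ∩ Z = {2, 4, 5, 9}
(X ∩ Z) ∖ W = {9}
((X ∩ Z) ∖ W) ∖ Y = {9}
Y △ X = {1, 3, 4, 5, 7, 8, 9, 11, 12, 13, 14}
(((X ∩ Z) ∖ W) ∖ Y) ∪ (Y △ X) = {1, 3, 4, 5, 7, 8, 9, 11, 12, 13, 14}
X ∪ ((((X ∩ Z) ∖ W) ∖ Y) ∪ (Y △ X)) = {1, 2, 3, 4, 5, 7, 8, 9, 11, 12, 13, 14}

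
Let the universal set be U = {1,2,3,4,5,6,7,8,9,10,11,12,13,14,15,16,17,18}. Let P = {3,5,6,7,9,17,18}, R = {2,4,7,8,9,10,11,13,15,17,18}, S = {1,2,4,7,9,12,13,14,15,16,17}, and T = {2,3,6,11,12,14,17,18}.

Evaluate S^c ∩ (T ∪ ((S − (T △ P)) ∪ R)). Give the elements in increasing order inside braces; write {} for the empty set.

{3,6,8,10,11,18}

S^c = {3,5,6,8,10,11,18}
T △ P = {2,5,7,9,11,12,14}
S − (T △ P) = {1,4,13,15,16,17}
(S − (T △ P)) ∪ R = {1,2,4,7,8,9,10,11,13,15,16,17,18}
T ∪ ((S − (T △ P)) ∪ R) = {1,2,3,4,6,7,8,9,10,11,12,13,14,15,16,17,18}
S^c ∩ (T ∪ ((S − (T △ P)) ∪ R)) = {3,6,8,10,11,18}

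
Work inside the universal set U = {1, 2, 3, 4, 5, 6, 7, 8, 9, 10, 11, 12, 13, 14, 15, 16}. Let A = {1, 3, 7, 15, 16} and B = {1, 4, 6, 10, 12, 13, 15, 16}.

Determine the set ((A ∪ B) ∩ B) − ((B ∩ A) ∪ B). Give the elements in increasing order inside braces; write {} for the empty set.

{}

A ∪ B = {1, 3, 4, 6, 7, 10, 12, 13, 15, 16}
(A ∪ B) ∩ B = {1, 4, 6, 10, 12, 13, 15, 16}
B ∩ A = {1, 15, 16}
(B ∩ A) ∪ B = {1, 4, 6, 10, 12, 13, 15, 16}
((A ∪ B) ∩ B) − ((B ∩ A) ∪ B) = {}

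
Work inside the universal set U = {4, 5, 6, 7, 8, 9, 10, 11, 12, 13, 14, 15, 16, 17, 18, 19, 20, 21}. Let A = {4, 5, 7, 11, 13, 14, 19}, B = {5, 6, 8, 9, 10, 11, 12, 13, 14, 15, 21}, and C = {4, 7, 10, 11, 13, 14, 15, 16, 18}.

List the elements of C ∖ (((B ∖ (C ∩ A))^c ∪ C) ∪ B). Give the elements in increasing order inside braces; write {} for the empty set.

{}

C ∩ A = {4, 7, 11, 13, 14}
B ∖ (C ∩ A) = {5, 6, 8, 9, 10, 12, 15, 21}
(B ∖ (C ∩ A))^c = {4, 7, 11, 13, 14, 16, 17, 18, 19, 20}
(B ∖ (C ∩ A))^c ∪ C = {4, 7, 10, 11, 13, 14, 15, 16, 17, 18, 19, 20}
((B ∖ (C ∩ A))^c ∪ C) ∪ B = {4, 5, 6, 7, 8, 9, 10, 11, 12, 13, 14, 15, 16, 17, 18, 19, 20, 21}
C ∖ (((B ∖ (C ∩ A))^c ∪ C) ∪ B) = {}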